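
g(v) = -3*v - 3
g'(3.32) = -3.00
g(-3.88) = 8.64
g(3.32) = -12.96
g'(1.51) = -3.00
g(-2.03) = 3.09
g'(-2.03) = -3.00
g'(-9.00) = -3.00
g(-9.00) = 24.00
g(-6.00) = 15.00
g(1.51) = -7.53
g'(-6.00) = -3.00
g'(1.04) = -3.00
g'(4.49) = -3.00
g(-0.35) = -1.95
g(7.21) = -24.63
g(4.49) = -16.47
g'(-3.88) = -3.00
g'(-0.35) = -3.00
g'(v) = -3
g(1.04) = -6.12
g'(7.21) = -3.00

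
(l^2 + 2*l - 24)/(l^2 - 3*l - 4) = (l + 6)/(l + 1)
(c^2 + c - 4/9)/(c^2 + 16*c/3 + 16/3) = (c - 1/3)/(c + 4)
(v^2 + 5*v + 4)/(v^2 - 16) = (v + 1)/(v - 4)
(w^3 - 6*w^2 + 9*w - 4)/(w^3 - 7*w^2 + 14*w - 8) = (w - 1)/(w - 2)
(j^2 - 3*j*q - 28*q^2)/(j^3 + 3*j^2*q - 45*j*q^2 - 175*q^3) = (j + 4*q)/(j^2 + 10*j*q + 25*q^2)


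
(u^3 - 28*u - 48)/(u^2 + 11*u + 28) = (u^2 - 4*u - 12)/(u + 7)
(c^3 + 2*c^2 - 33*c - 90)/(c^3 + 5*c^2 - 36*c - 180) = (c + 3)/(c + 6)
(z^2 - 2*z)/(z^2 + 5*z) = (z - 2)/(z + 5)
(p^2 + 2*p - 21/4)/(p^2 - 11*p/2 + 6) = (p + 7/2)/(p - 4)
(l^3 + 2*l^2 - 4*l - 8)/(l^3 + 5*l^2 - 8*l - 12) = (l^2 + 4*l + 4)/(l^2 + 7*l + 6)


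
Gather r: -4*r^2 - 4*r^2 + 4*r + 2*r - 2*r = -8*r^2 + 4*r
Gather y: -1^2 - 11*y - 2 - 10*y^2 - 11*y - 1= -10*y^2 - 22*y - 4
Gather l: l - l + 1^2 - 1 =0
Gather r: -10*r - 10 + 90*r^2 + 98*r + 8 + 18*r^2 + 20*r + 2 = 108*r^2 + 108*r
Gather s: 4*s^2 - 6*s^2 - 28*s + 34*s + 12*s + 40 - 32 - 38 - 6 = -2*s^2 + 18*s - 36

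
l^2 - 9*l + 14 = (l - 7)*(l - 2)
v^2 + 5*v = v*(v + 5)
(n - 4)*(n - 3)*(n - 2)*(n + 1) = n^4 - 8*n^3 + 17*n^2 + 2*n - 24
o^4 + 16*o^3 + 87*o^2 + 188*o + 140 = (o + 2)^2*(o + 5)*(o + 7)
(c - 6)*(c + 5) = c^2 - c - 30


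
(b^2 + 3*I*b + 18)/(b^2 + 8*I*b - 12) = (b - 3*I)/(b + 2*I)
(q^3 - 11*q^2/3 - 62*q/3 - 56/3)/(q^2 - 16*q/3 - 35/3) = (3*q^2 + 10*q + 8)/(3*q + 5)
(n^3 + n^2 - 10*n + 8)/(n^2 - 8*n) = (n^3 + n^2 - 10*n + 8)/(n*(n - 8))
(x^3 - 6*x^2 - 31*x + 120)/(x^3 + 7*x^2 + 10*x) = (x^2 - 11*x + 24)/(x*(x + 2))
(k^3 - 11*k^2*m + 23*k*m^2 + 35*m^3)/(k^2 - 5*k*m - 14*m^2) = (k^2 - 4*k*m - 5*m^2)/(k + 2*m)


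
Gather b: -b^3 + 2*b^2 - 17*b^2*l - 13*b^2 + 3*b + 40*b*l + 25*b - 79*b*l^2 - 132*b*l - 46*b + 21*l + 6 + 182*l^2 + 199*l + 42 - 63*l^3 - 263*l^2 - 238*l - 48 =-b^3 + b^2*(-17*l - 11) + b*(-79*l^2 - 92*l - 18) - 63*l^3 - 81*l^2 - 18*l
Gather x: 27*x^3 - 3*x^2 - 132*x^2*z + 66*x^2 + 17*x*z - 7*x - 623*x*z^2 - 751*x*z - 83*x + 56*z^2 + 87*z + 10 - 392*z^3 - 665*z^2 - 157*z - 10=27*x^3 + x^2*(63 - 132*z) + x*(-623*z^2 - 734*z - 90) - 392*z^3 - 609*z^2 - 70*z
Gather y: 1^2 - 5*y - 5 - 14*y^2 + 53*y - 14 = -14*y^2 + 48*y - 18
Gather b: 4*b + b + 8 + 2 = 5*b + 10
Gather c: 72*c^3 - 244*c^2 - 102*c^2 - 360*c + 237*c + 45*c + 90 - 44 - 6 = 72*c^3 - 346*c^2 - 78*c + 40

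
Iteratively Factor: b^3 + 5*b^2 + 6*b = (b)*(b^2 + 5*b + 6) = b*(b + 2)*(b + 3)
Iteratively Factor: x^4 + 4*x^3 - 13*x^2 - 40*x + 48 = (x - 1)*(x^3 + 5*x^2 - 8*x - 48) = (x - 1)*(x + 4)*(x^2 + x - 12) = (x - 3)*(x - 1)*(x + 4)*(x + 4)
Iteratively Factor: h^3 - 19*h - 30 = (h + 2)*(h^2 - 2*h - 15) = (h - 5)*(h + 2)*(h + 3)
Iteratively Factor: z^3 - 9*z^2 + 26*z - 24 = (z - 3)*(z^2 - 6*z + 8) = (z - 3)*(z - 2)*(z - 4)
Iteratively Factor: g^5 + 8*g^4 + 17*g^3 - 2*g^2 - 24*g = (g)*(g^4 + 8*g^3 + 17*g^2 - 2*g - 24) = g*(g + 3)*(g^3 + 5*g^2 + 2*g - 8) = g*(g + 2)*(g + 3)*(g^2 + 3*g - 4) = g*(g - 1)*(g + 2)*(g + 3)*(g + 4)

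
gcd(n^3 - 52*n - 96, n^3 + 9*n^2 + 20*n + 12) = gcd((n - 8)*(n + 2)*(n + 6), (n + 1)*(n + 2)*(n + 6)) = n^2 + 8*n + 12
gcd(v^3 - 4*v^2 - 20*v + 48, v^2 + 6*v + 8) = v + 4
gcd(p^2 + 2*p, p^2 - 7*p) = p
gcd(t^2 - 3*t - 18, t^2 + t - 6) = t + 3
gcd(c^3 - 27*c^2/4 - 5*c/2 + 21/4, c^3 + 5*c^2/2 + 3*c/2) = c + 1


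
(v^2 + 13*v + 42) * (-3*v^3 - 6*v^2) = -3*v^5 - 45*v^4 - 204*v^3 - 252*v^2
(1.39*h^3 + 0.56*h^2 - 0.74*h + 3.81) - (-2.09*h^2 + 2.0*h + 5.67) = 1.39*h^3 + 2.65*h^2 - 2.74*h - 1.86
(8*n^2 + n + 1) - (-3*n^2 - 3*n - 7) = 11*n^2 + 4*n + 8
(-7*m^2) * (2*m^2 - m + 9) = -14*m^4 + 7*m^3 - 63*m^2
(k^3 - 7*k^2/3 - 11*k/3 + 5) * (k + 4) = k^4 + 5*k^3/3 - 13*k^2 - 29*k/3 + 20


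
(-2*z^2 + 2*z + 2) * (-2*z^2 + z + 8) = 4*z^4 - 6*z^3 - 18*z^2 + 18*z + 16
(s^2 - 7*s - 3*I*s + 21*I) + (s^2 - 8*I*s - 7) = 2*s^2 - 7*s - 11*I*s - 7 + 21*I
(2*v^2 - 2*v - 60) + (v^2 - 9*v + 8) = 3*v^2 - 11*v - 52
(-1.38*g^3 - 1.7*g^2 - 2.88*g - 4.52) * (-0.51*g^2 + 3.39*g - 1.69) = 0.7038*g^5 - 3.8112*g^4 - 1.962*g^3 - 4.585*g^2 - 10.4556*g + 7.6388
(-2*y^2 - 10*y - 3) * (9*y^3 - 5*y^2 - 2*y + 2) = -18*y^5 - 80*y^4 + 27*y^3 + 31*y^2 - 14*y - 6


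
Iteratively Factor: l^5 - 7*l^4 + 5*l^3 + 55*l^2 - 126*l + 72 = (l - 4)*(l^4 - 3*l^3 - 7*l^2 + 27*l - 18) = (l - 4)*(l - 2)*(l^3 - l^2 - 9*l + 9) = (l - 4)*(l - 3)*(l - 2)*(l^2 + 2*l - 3) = (l - 4)*(l - 3)*(l - 2)*(l - 1)*(l + 3)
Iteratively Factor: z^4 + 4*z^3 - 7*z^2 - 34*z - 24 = (z + 4)*(z^3 - 7*z - 6) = (z + 2)*(z + 4)*(z^2 - 2*z - 3) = (z - 3)*(z + 2)*(z + 4)*(z + 1)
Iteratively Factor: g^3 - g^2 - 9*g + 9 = (g - 3)*(g^2 + 2*g - 3) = (g - 3)*(g - 1)*(g + 3)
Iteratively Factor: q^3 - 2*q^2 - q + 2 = (q + 1)*(q^2 - 3*q + 2) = (q - 2)*(q + 1)*(q - 1)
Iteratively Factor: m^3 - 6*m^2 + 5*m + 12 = (m + 1)*(m^2 - 7*m + 12) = (m - 3)*(m + 1)*(m - 4)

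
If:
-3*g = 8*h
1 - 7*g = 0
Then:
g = 1/7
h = -3/56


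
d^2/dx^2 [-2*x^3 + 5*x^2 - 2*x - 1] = 10 - 12*x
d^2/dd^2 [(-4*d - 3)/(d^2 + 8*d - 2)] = 2*(-4*(d + 4)^2*(4*d + 3) + (12*d + 35)*(d^2 + 8*d - 2))/(d^2 + 8*d - 2)^3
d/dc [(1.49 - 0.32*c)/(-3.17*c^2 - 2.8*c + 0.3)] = (-1.0144*c^2 + 9.4466*c + 4.076)/(10.0489*c^4 + 17.752*c^3 + 5.938*c^2 - 1.68*c + 0.09)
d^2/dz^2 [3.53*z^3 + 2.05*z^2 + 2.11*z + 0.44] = 21.18*z + 4.1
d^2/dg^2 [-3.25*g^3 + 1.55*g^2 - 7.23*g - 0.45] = 3.1 - 19.5*g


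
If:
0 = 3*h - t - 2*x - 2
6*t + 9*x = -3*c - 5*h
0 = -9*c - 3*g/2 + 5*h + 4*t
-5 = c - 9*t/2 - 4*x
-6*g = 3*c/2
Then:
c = 15840/7049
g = -3960/7049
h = -2124/7049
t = 36810/7049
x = -28640/7049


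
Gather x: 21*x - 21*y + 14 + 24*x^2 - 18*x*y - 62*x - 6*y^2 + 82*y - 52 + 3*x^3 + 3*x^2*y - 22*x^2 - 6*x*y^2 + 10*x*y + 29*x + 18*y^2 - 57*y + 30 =3*x^3 + x^2*(3*y + 2) + x*(-6*y^2 - 8*y - 12) + 12*y^2 + 4*y - 8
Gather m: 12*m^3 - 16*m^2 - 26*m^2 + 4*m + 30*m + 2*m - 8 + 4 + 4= 12*m^3 - 42*m^2 + 36*m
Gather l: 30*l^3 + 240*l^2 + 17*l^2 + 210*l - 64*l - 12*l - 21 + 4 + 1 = 30*l^3 + 257*l^2 + 134*l - 16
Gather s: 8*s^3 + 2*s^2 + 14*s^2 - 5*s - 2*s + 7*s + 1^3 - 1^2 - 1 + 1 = 8*s^3 + 16*s^2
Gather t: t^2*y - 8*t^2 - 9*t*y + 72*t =t^2*(y - 8) + t*(72 - 9*y)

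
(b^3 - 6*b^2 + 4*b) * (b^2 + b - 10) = b^5 - 5*b^4 - 12*b^3 + 64*b^2 - 40*b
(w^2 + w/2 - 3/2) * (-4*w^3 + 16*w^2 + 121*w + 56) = -4*w^5 + 14*w^4 + 135*w^3 + 185*w^2/2 - 307*w/2 - 84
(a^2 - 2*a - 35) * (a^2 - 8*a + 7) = a^4 - 10*a^3 - 12*a^2 + 266*a - 245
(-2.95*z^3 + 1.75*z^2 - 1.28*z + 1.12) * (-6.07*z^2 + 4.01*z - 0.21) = 17.9065*z^5 - 22.452*z^4 + 15.4066*z^3 - 12.2987*z^2 + 4.76*z - 0.2352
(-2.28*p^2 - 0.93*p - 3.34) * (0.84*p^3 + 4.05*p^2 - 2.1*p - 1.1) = -1.9152*p^5 - 10.0152*p^4 - 1.7841*p^3 - 9.066*p^2 + 8.037*p + 3.674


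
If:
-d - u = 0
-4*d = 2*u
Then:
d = 0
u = 0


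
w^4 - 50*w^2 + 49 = (w - 7)*(w - 1)*(w + 1)*(w + 7)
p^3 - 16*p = p*(p - 4)*(p + 4)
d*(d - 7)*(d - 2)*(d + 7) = d^4 - 2*d^3 - 49*d^2 + 98*d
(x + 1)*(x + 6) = x^2 + 7*x + 6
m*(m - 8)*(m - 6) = m^3 - 14*m^2 + 48*m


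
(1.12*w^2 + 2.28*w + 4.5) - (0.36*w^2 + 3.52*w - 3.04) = 0.76*w^2 - 1.24*w + 7.54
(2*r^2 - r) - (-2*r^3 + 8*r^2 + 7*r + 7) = 2*r^3 - 6*r^2 - 8*r - 7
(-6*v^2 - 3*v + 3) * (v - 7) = -6*v^3 + 39*v^2 + 24*v - 21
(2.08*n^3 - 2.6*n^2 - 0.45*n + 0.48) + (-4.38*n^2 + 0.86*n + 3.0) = 2.08*n^3 - 6.98*n^2 + 0.41*n + 3.48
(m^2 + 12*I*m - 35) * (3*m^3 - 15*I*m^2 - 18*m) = 3*m^5 + 21*I*m^4 + 57*m^3 + 309*I*m^2 + 630*m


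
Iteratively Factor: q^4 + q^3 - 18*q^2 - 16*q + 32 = (q - 4)*(q^3 + 5*q^2 + 2*q - 8) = (q - 4)*(q + 4)*(q^2 + q - 2) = (q - 4)*(q - 1)*(q + 4)*(q + 2)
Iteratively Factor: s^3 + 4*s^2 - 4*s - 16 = (s - 2)*(s^2 + 6*s + 8) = (s - 2)*(s + 2)*(s + 4)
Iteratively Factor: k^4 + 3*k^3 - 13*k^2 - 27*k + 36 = (k - 3)*(k^3 + 6*k^2 + 5*k - 12) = (k - 3)*(k + 3)*(k^2 + 3*k - 4) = (k - 3)*(k - 1)*(k + 3)*(k + 4)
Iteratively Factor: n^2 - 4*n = (n)*(n - 4)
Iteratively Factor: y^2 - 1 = (y - 1)*(y + 1)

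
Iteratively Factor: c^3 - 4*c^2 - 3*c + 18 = (c - 3)*(c^2 - c - 6) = (c - 3)^2*(c + 2)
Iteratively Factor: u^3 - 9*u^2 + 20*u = (u - 4)*(u^2 - 5*u) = (u - 5)*(u - 4)*(u)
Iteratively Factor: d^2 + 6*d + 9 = (d + 3)*(d + 3)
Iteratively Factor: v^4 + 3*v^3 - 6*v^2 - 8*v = (v + 4)*(v^3 - v^2 - 2*v) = (v + 1)*(v + 4)*(v^2 - 2*v) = (v - 2)*(v + 1)*(v + 4)*(v)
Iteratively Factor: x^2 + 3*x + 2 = (x + 1)*(x + 2)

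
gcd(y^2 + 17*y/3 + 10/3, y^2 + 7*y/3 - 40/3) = y + 5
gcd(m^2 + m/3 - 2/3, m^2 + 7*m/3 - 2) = m - 2/3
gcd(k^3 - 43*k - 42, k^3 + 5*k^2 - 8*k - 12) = k^2 + 7*k + 6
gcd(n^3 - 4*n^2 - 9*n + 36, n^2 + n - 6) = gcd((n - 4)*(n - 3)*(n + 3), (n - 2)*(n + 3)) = n + 3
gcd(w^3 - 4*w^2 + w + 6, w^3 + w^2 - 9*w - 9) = w^2 - 2*w - 3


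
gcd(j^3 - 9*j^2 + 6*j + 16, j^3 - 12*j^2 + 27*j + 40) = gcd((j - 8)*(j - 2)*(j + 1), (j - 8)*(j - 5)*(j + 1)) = j^2 - 7*j - 8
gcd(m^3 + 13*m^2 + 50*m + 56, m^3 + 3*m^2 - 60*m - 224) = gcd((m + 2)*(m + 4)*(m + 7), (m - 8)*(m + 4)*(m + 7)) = m^2 + 11*m + 28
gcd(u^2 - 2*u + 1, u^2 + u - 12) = 1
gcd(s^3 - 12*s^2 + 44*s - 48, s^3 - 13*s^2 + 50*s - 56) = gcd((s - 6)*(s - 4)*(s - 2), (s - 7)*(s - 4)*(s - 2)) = s^2 - 6*s + 8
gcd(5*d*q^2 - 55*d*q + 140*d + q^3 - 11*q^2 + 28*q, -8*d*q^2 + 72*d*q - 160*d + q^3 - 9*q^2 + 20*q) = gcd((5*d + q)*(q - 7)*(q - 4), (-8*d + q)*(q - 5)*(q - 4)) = q - 4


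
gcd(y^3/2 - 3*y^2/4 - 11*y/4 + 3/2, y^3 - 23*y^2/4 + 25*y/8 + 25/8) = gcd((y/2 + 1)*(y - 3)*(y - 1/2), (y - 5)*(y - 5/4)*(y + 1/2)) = 1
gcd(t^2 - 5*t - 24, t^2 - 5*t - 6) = 1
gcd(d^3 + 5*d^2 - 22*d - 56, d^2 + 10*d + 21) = d + 7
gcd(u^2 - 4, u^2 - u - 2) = u - 2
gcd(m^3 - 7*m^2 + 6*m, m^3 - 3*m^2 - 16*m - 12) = m - 6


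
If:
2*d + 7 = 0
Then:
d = -7/2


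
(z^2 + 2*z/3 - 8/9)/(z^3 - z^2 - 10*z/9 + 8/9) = (3*z + 4)/(3*z^2 - z - 4)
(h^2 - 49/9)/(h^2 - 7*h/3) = (h + 7/3)/h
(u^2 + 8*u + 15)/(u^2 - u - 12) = (u + 5)/(u - 4)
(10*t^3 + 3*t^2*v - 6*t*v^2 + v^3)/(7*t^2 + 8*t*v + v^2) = (10*t^2 - 7*t*v + v^2)/(7*t + v)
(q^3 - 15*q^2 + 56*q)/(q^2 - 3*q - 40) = q*(q - 7)/(q + 5)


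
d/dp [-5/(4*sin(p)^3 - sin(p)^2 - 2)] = 10*(6*sin(p) - 1)*sin(p)*cos(p)/(-4*sin(p)^3 + sin(p)^2 + 2)^2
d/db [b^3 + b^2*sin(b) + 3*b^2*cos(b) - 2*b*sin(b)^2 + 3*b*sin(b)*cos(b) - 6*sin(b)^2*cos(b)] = -3*b^2*sin(b) + b^2*cos(b) + 3*b^2 + 2*b*sin(b) - 2*b*sin(2*b) + 6*b*cos(b) + 3*b*cos(2*b) + 3*sin(b)/2 + 3*sin(2*b)/2 - 9*sin(3*b)/2 + cos(2*b) - 1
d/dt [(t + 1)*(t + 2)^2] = (t + 2)*(3*t + 4)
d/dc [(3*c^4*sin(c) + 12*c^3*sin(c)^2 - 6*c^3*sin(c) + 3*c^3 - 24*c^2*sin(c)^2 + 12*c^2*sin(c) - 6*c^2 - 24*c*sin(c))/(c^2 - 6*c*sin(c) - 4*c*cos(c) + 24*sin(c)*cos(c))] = 3*(2*c*(-2*c*sin(c) + 3*c*cos(c) - c + 3*sin(c) + 2*cos(c) - 12*cos(2*c))*(c^3*sin(c) + 4*c^2*sin(c)^2 - 2*c^2*sin(c) + c^2 - 8*c*sin(c)^2 + 4*c*sin(c) - 2*c - 8*sin(c)) + (c^2 - 6*c*sin(c) - 4*c*cos(c) + 12*sin(2*c))*(c^4*cos(c) + 4*c^3*sin(c) + 4*c^3*sin(2*c) - 2*c^3*cos(c) - 6*c^2*sin(c) - 8*c^2*sin(2*c) + 4*c^2*cos(c) - 6*c^2*cos(2*c) + 9*c^2 + 8*c*cos(2*c) - 8*sqrt(2)*c*cos(c + pi/4) - 12*c - 8*sin(c)))/((c - 6*sin(c))^2*(c - 4*cos(c))^2)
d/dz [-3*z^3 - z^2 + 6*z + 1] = -9*z^2 - 2*z + 6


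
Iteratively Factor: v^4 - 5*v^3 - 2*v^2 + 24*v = (v - 4)*(v^3 - v^2 - 6*v) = (v - 4)*(v + 2)*(v^2 - 3*v) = (v - 4)*(v - 3)*(v + 2)*(v)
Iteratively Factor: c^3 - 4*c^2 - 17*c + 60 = (c - 3)*(c^2 - c - 20) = (c - 5)*(c - 3)*(c + 4)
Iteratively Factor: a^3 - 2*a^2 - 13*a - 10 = (a + 1)*(a^2 - 3*a - 10) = (a - 5)*(a + 1)*(a + 2)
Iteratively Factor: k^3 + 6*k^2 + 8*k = (k + 2)*(k^2 + 4*k) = k*(k + 2)*(k + 4)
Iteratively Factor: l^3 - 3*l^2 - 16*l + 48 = (l - 4)*(l^2 + l - 12) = (l - 4)*(l - 3)*(l + 4)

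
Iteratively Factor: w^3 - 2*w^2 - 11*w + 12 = (w - 1)*(w^2 - w - 12) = (w - 4)*(w - 1)*(w + 3)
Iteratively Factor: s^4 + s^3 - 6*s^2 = (s)*(s^3 + s^2 - 6*s) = s*(s - 2)*(s^2 + 3*s) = s*(s - 2)*(s + 3)*(s)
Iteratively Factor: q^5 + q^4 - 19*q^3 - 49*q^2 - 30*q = (q)*(q^4 + q^3 - 19*q^2 - 49*q - 30) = q*(q + 1)*(q^3 - 19*q - 30) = q*(q - 5)*(q + 1)*(q^2 + 5*q + 6) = q*(q - 5)*(q + 1)*(q + 3)*(q + 2)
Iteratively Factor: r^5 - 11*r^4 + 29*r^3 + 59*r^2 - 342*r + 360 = (r - 3)*(r^4 - 8*r^3 + 5*r^2 + 74*r - 120) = (r - 5)*(r - 3)*(r^3 - 3*r^2 - 10*r + 24) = (r - 5)*(r - 3)*(r + 3)*(r^2 - 6*r + 8) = (r - 5)*(r - 3)*(r - 2)*(r + 3)*(r - 4)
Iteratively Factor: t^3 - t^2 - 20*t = (t)*(t^2 - t - 20) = t*(t - 5)*(t + 4)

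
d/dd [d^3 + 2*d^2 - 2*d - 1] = 3*d^2 + 4*d - 2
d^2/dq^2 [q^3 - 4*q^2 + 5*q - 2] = 6*q - 8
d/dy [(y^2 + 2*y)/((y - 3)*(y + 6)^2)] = (-y^3 + 2*y^2 - 30*y - 36)/(y^5 + 12*y^4 + 9*y^3 - 270*y^2 - 324*y + 1944)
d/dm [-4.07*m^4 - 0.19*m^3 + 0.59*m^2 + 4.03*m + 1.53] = -16.28*m^3 - 0.57*m^2 + 1.18*m + 4.03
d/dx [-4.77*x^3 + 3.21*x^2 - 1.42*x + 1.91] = -14.31*x^2 + 6.42*x - 1.42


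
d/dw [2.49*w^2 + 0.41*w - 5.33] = 4.98*w + 0.41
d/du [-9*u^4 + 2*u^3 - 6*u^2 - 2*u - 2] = -36*u^3 + 6*u^2 - 12*u - 2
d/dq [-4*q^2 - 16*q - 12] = -8*q - 16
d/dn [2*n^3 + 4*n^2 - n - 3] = 6*n^2 + 8*n - 1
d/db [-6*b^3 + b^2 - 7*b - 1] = -18*b^2 + 2*b - 7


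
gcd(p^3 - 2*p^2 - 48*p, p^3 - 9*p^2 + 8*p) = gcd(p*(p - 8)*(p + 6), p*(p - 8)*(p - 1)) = p^2 - 8*p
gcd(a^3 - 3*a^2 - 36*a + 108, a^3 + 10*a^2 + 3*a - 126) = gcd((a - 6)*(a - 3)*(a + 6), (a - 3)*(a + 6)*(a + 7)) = a^2 + 3*a - 18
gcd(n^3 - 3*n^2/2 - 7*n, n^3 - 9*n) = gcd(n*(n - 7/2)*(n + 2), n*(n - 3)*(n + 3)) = n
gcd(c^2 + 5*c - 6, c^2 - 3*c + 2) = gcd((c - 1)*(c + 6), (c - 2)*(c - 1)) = c - 1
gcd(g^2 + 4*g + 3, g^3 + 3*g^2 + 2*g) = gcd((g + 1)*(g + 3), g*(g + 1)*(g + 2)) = g + 1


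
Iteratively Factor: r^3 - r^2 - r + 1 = (r - 1)*(r^2 - 1) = (r - 1)*(r + 1)*(r - 1)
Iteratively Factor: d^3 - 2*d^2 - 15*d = (d + 3)*(d^2 - 5*d) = d*(d + 3)*(d - 5)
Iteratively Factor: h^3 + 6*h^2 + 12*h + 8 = (h + 2)*(h^2 + 4*h + 4) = (h + 2)^2*(h + 2)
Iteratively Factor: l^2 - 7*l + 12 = (l - 3)*(l - 4)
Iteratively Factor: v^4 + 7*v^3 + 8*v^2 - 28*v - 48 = (v + 3)*(v^3 + 4*v^2 - 4*v - 16) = (v + 2)*(v + 3)*(v^2 + 2*v - 8) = (v + 2)*(v + 3)*(v + 4)*(v - 2)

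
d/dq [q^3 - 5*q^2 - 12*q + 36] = 3*q^2 - 10*q - 12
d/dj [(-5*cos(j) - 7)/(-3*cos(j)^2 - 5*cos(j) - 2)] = (15*cos(j)^2 + 42*cos(j) + 25)*sin(j)/((cos(j) + 1)^2*(3*cos(j) + 2)^2)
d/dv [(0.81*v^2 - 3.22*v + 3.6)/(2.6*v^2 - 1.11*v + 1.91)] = (7.4729*v^2 - 15.6258*v - 2.1542)/(6.76*v^4 - 5.772*v^3 + 11.1641*v^2 - 4.2402*v + 3.6481)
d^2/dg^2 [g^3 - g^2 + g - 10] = 6*g - 2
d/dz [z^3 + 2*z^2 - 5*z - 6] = 3*z^2 + 4*z - 5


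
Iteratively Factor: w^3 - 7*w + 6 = (w - 1)*(w^2 + w - 6) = (w - 1)*(w + 3)*(w - 2)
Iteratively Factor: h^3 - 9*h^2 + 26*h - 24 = (h - 4)*(h^2 - 5*h + 6) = (h - 4)*(h - 3)*(h - 2)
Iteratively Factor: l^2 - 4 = (l + 2)*(l - 2)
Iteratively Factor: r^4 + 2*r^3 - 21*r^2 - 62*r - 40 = (r + 2)*(r^3 - 21*r - 20) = (r + 2)*(r + 4)*(r^2 - 4*r - 5) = (r - 5)*(r + 2)*(r + 4)*(r + 1)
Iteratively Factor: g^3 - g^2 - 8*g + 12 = (g - 2)*(g^2 + g - 6) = (g - 2)^2*(g + 3)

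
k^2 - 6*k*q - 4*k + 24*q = (k - 4)*(k - 6*q)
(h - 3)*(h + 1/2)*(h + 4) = h^3 + 3*h^2/2 - 23*h/2 - 6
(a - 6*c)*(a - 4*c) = a^2 - 10*a*c + 24*c^2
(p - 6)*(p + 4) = p^2 - 2*p - 24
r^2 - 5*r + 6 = (r - 3)*(r - 2)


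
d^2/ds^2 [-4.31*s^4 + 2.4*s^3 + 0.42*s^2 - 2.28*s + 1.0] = -51.72*s^2 + 14.4*s + 0.84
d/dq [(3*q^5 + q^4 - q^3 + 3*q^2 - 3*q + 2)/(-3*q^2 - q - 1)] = (-27*q^6 - 18*q^5 - 15*q^4 - 2*q^3 - 9*q^2 + 6*q + 5)/(9*q^4 + 6*q^3 + 7*q^2 + 2*q + 1)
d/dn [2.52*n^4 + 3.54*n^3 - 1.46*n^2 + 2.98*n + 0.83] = 10.08*n^3 + 10.62*n^2 - 2.92*n + 2.98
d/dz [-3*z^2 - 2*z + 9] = -6*z - 2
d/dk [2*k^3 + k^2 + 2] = 2*k*(3*k + 1)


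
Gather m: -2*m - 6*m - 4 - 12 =-8*m - 16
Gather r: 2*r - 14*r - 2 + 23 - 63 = -12*r - 42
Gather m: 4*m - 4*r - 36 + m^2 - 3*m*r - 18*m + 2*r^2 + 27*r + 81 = m^2 + m*(-3*r - 14) + 2*r^2 + 23*r + 45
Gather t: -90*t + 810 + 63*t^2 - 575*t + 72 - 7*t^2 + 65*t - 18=56*t^2 - 600*t + 864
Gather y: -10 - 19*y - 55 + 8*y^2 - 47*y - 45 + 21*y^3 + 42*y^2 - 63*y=21*y^3 + 50*y^2 - 129*y - 110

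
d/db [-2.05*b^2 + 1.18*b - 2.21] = 1.18 - 4.1*b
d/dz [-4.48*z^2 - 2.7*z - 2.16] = -8.96*z - 2.7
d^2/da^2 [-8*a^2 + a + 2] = -16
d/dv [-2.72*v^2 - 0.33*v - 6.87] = -5.44*v - 0.33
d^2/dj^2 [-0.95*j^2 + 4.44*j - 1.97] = -1.90000000000000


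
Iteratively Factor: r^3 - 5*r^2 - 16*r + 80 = (r - 4)*(r^2 - r - 20) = (r - 5)*(r - 4)*(r + 4)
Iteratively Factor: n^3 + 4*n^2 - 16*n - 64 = (n + 4)*(n^2 - 16) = (n - 4)*(n + 4)*(n + 4)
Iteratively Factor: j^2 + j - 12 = (j - 3)*(j + 4)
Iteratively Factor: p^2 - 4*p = (p - 4)*(p)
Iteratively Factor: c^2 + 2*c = (c + 2)*(c)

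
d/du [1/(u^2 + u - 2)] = (-2*u - 1)/(u^2 + u - 2)^2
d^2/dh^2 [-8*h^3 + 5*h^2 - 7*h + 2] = 10 - 48*h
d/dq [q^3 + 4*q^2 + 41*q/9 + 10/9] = 3*q^2 + 8*q + 41/9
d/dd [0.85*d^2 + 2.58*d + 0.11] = 1.7*d + 2.58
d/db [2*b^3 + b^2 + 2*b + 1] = 6*b^2 + 2*b + 2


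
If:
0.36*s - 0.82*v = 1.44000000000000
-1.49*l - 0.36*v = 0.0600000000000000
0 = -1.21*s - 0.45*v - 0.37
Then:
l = 0.35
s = 0.30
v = -1.63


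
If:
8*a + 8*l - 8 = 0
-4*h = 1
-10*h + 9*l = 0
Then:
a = 23/18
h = -1/4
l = -5/18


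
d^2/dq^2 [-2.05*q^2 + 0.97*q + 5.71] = -4.10000000000000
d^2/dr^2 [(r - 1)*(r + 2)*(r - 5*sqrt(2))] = 6*r - 10*sqrt(2) + 2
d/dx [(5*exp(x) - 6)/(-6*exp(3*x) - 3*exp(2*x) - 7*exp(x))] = 3*(20*exp(3*x) - 31*exp(2*x) - 12*exp(x) - 14)*exp(-x)/(36*exp(4*x) + 36*exp(3*x) + 93*exp(2*x) + 42*exp(x) + 49)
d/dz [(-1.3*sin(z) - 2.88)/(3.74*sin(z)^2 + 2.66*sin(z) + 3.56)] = (4.862*sin(z)^2 + 21.5424*sin(z) + 3.0328)*cos(z)/(13.9876*sin(z)^4 + 19.8968*sin(z)^3 + 33.7044*sin(z)^2 + 18.9392*sin(z) + 12.6736)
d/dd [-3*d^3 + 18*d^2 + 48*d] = -9*d^2 + 36*d + 48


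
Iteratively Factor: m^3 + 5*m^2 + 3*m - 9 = (m - 1)*(m^2 + 6*m + 9) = (m - 1)*(m + 3)*(m + 3)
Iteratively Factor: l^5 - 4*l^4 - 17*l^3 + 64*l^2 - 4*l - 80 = (l + 4)*(l^4 - 8*l^3 + 15*l^2 + 4*l - 20) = (l - 2)*(l + 4)*(l^3 - 6*l^2 + 3*l + 10) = (l - 5)*(l - 2)*(l + 4)*(l^2 - l - 2) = (l - 5)*(l - 2)*(l + 1)*(l + 4)*(l - 2)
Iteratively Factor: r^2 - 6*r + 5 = (r - 1)*(r - 5)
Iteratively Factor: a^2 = (a)*(a)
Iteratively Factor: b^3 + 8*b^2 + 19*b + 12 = (b + 4)*(b^2 + 4*b + 3) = (b + 1)*(b + 4)*(b + 3)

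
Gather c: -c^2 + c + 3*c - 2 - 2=-c^2 + 4*c - 4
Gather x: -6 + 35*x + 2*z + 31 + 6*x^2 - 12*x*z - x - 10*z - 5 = 6*x^2 + x*(34 - 12*z) - 8*z + 20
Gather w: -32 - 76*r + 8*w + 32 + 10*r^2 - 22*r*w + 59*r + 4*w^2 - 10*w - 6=10*r^2 - 17*r + 4*w^2 + w*(-22*r - 2) - 6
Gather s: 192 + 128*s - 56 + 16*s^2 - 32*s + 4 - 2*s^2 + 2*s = 14*s^2 + 98*s + 140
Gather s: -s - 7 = -s - 7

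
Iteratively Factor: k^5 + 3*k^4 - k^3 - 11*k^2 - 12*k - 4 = (k + 1)*(k^4 + 2*k^3 - 3*k^2 - 8*k - 4) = (k - 2)*(k + 1)*(k^3 + 4*k^2 + 5*k + 2) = (k - 2)*(k + 1)^2*(k^2 + 3*k + 2) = (k - 2)*(k + 1)^3*(k + 2)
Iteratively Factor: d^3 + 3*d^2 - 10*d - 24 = (d + 4)*(d^2 - d - 6) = (d + 2)*(d + 4)*(d - 3)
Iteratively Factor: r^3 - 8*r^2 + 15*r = (r - 3)*(r^2 - 5*r) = (r - 5)*(r - 3)*(r)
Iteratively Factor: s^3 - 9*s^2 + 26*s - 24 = (s - 3)*(s^2 - 6*s + 8) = (s - 4)*(s - 3)*(s - 2)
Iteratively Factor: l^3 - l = (l + 1)*(l^2 - l) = (l - 1)*(l + 1)*(l)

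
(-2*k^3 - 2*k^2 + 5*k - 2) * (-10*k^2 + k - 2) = 20*k^5 + 18*k^4 - 48*k^3 + 29*k^2 - 12*k + 4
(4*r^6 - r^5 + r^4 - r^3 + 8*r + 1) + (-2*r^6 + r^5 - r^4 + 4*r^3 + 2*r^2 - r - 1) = 2*r^6 + 3*r^3 + 2*r^2 + 7*r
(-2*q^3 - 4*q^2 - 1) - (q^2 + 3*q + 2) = -2*q^3 - 5*q^2 - 3*q - 3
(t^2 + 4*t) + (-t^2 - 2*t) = 2*t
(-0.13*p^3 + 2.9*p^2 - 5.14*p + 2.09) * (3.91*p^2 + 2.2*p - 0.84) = -0.5083*p^5 + 11.053*p^4 - 13.6082*p^3 - 5.5721*p^2 + 8.9156*p - 1.7556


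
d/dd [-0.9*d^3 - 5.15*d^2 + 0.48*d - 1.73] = -2.7*d^2 - 10.3*d + 0.48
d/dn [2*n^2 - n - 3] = 4*n - 1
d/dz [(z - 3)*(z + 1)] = 2*z - 2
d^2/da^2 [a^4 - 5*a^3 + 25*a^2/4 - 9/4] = 12*a^2 - 30*a + 25/2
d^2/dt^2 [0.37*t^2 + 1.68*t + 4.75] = 0.740000000000000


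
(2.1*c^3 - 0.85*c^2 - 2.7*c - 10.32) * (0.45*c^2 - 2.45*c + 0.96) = 0.945*c^5 - 5.5275*c^4 + 2.8835*c^3 + 1.155*c^2 + 22.692*c - 9.9072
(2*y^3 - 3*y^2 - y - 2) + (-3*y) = 2*y^3 - 3*y^2 - 4*y - 2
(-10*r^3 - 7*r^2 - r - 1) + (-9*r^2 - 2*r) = -10*r^3 - 16*r^2 - 3*r - 1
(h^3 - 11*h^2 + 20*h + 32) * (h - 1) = h^4 - 12*h^3 + 31*h^2 + 12*h - 32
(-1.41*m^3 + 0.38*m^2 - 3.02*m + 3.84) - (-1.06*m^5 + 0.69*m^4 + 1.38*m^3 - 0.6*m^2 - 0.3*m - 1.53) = 1.06*m^5 - 0.69*m^4 - 2.79*m^3 + 0.98*m^2 - 2.72*m + 5.37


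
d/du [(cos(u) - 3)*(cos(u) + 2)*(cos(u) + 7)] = (-3*cos(u)^2 - 12*cos(u) + 13)*sin(u)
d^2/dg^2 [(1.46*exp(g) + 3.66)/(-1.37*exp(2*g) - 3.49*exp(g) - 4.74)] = (-2.740274*exp(4*g) - 20.497118*exp(3*g) + 4.38701399999997*exp(2*g) + 74.642262*exp(g) + 27.74322)*exp(g)/(2.571353*exp(6*g) + 19.651143*exp(5*g) + 76.749729*exp(4*g) + 178.488721*exp(3*g) + 265.542858*exp(2*g) + 235.235772*exp(g) + 106.496424)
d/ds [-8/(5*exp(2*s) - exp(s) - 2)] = (80*exp(s) - 8)*exp(s)/(-5*exp(2*s) + exp(s) + 2)^2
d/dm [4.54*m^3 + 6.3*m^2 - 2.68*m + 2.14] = 13.62*m^2 + 12.6*m - 2.68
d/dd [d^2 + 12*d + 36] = 2*d + 12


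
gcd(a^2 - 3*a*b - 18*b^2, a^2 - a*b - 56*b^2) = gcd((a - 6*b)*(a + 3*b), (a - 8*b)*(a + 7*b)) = 1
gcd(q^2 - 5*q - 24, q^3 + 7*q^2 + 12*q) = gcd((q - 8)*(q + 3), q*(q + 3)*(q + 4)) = q + 3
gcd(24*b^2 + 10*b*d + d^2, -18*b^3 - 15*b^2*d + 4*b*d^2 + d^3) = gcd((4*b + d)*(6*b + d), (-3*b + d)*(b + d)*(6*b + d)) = 6*b + d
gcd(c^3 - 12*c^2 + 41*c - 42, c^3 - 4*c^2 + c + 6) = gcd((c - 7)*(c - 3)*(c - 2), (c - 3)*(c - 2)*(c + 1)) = c^2 - 5*c + 6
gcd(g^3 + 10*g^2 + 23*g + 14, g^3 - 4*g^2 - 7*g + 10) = g + 2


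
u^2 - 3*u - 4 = (u - 4)*(u + 1)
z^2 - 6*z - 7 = (z - 7)*(z + 1)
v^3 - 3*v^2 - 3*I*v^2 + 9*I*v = v*(v - 3)*(v - 3*I)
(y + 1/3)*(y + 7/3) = y^2 + 8*y/3 + 7/9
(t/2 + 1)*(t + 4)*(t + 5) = t^3/2 + 11*t^2/2 + 19*t + 20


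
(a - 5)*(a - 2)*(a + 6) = a^3 - a^2 - 32*a + 60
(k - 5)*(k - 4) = k^2 - 9*k + 20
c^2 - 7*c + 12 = (c - 4)*(c - 3)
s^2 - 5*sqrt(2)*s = s*(s - 5*sqrt(2))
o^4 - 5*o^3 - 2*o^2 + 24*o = o*(o - 4)*(o - 3)*(o + 2)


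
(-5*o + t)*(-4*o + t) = 20*o^2 - 9*o*t + t^2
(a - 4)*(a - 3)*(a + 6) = a^3 - a^2 - 30*a + 72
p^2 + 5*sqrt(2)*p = p*(p + 5*sqrt(2))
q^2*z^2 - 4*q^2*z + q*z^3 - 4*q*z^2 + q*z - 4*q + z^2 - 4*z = (q + z)*(z - 4)*(q*z + 1)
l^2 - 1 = (l - 1)*(l + 1)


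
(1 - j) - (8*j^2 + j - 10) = -8*j^2 - 2*j + 11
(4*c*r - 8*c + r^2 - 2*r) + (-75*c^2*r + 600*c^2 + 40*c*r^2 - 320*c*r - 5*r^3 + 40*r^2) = -75*c^2*r + 600*c^2 + 40*c*r^2 - 316*c*r - 8*c - 5*r^3 + 41*r^2 - 2*r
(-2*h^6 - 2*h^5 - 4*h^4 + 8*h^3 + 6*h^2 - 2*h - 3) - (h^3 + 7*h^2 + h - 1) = -2*h^6 - 2*h^5 - 4*h^4 + 7*h^3 - h^2 - 3*h - 2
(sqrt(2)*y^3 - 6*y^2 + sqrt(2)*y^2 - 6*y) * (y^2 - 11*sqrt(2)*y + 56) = sqrt(2)*y^5 - 28*y^4 + sqrt(2)*y^4 - 28*y^3 + 122*sqrt(2)*y^3 - 336*y^2 + 122*sqrt(2)*y^2 - 336*y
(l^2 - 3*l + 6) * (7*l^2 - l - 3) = 7*l^4 - 22*l^3 + 42*l^2 + 3*l - 18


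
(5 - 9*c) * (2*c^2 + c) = -18*c^3 + c^2 + 5*c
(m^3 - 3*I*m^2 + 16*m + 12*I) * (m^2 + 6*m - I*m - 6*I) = m^5 + 6*m^4 - 4*I*m^4 + 13*m^3 - 24*I*m^3 + 78*m^2 - 4*I*m^2 + 12*m - 24*I*m + 72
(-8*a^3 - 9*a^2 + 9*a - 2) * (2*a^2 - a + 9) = -16*a^5 - 10*a^4 - 45*a^3 - 94*a^2 + 83*a - 18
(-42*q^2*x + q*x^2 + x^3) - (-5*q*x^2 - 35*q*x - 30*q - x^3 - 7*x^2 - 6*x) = -42*q^2*x + 6*q*x^2 + 35*q*x + 30*q + 2*x^3 + 7*x^2 + 6*x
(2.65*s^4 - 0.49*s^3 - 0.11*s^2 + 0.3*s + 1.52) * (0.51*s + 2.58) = 1.3515*s^5 + 6.5871*s^4 - 1.3203*s^3 - 0.1308*s^2 + 1.5492*s + 3.9216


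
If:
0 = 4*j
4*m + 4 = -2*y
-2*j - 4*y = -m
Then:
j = 0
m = -8/9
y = -2/9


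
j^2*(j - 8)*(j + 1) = j^4 - 7*j^3 - 8*j^2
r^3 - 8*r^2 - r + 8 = (r - 8)*(r - 1)*(r + 1)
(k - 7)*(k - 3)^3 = k^4 - 16*k^3 + 90*k^2 - 216*k + 189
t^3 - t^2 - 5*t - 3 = (t - 3)*(t + 1)^2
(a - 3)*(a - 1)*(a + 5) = a^3 + a^2 - 17*a + 15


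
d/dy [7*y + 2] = 7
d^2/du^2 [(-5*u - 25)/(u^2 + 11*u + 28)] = 10*(-(u + 5)*(2*u + 11)^2 + (3*u + 16)*(u^2 + 11*u + 28))/(u^2 + 11*u + 28)^3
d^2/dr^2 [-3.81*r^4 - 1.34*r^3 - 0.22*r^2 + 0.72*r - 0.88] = -45.72*r^2 - 8.04*r - 0.44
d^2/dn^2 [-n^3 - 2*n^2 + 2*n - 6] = -6*n - 4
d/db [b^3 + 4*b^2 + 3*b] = 3*b^2 + 8*b + 3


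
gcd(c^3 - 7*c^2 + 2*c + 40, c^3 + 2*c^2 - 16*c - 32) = c^2 - 2*c - 8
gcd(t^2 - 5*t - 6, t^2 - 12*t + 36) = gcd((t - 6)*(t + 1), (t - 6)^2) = t - 6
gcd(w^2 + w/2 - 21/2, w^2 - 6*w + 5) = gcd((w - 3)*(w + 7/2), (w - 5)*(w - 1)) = 1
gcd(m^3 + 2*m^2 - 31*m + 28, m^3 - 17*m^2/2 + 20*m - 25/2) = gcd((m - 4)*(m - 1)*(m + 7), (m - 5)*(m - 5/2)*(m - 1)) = m - 1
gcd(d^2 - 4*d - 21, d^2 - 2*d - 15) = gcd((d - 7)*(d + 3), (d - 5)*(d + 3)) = d + 3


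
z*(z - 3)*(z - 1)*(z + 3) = z^4 - z^3 - 9*z^2 + 9*z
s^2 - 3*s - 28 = (s - 7)*(s + 4)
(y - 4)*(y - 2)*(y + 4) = y^3 - 2*y^2 - 16*y + 32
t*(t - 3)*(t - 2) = t^3 - 5*t^2 + 6*t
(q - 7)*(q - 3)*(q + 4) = q^3 - 6*q^2 - 19*q + 84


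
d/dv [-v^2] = -2*v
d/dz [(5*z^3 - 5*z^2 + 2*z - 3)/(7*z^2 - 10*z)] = (35*z^4 - 100*z^3 + 36*z^2 + 42*z - 30)/(z^2*(49*z^2 - 140*z + 100))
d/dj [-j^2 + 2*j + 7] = 2 - 2*j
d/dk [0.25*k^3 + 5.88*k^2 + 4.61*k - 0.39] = 0.75*k^2 + 11.76*k + 4.61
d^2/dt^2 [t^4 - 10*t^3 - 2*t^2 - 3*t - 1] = 12*t^2 - 60*t - 4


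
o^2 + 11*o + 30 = (o + 5)*(o + 6)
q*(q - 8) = q^2 - 8*q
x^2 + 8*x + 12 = (x + 2)*(x + 6)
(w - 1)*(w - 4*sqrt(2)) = w^2 - 4*sqrt(2)*w - w + 4*sqrt(2)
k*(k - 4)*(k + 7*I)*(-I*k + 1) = -I*k^4 + 8*k^3 + 4*I*k^3 - 32*k^2 + 7*I*k^2 - 28*I*k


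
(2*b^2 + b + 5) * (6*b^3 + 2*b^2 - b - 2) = 12*b^5 + 10*b^4 + 30*b^3 + 5*b^2 - 7*b - 10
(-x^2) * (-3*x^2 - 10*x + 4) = 3*x^4 + 10*x^3 - 4*x^2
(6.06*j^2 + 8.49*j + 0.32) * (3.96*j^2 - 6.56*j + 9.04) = 23.9976*j^4 - 6.13319999999999*j^3 + 0.355199999999996*j^2 + 74.6504*j + 2.8928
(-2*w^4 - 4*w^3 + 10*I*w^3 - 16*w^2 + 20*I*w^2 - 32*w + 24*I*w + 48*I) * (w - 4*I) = -2*w^5 - 4*w^4 + 18*I*w^4 + 24*w^3 + 36*I*w^3 + 48*w^2 + 88*I*w^2 + 96*w + 176*I*w + 192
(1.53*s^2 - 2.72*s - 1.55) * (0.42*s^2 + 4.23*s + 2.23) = 0.6426*s^4 + 5.3295*s^3 - 8.7447*s^2 - 12.6221*s - 3.4565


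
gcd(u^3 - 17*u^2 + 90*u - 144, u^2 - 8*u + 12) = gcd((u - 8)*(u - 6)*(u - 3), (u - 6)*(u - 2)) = u - 6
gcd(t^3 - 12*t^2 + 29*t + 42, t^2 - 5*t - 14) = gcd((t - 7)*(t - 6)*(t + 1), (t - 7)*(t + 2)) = t - 7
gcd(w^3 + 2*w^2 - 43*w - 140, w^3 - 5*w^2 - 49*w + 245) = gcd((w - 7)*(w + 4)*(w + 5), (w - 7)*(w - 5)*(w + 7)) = w - 7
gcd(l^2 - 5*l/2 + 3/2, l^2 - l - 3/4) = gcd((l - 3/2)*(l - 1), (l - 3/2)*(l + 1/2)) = l - 3/2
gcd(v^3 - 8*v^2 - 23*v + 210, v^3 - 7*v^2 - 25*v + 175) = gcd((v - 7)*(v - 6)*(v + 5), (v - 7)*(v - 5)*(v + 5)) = v^2 - 2*v - 35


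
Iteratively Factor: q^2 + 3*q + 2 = (q + 1)*(q + 2)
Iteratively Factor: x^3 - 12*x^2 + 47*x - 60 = (x - 4)*(x^2 - 8*x + 15) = (x - 4)*(x - 3)*(x - 5)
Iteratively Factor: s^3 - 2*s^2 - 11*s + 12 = (s - 1)*(s^2 - s - 12) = (s - 4)*(s - 1)*(s + 3)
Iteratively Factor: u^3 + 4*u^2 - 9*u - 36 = (u - 3)*(u^2 + 7*u + 12) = (u - 3)*(u + 3)*(u + 4)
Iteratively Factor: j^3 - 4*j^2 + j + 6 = (j - 2)*(j^2 - 2*j - 3) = (j - 2)*(j + 1)*(j - 3)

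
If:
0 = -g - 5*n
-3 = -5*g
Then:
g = 3/5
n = -3/25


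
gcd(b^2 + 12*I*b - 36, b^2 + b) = 1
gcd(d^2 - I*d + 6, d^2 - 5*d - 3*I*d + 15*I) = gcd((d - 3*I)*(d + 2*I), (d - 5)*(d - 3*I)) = d - 3*I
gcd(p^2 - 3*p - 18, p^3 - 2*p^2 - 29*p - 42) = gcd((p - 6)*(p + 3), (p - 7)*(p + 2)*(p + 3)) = p + 3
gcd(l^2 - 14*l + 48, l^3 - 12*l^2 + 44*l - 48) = l - 6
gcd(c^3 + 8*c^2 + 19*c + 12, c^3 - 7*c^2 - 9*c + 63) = c + 3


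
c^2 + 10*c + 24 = (c + 4)*(c + 6)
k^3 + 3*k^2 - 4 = (k - 1)*(k + 2)^2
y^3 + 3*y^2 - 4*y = y*(y - 1)*(y + 4)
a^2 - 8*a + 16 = (a - 4)^2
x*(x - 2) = x^2 - 2*x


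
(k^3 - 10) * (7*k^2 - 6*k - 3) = 7*k^5 - 6*k^4 - 3*k^3 - 70*k^2 + 60*k + 30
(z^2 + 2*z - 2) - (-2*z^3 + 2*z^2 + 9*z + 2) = 2*z^3 - z^2 - 7*z - 4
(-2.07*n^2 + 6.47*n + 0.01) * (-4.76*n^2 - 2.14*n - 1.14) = 9.8532*n^4 - 26.3674*n^3 - 11.5336*n^2 - 7.3972*n - 0.0114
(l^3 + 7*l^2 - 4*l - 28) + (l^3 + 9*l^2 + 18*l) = 2*l^3 + 16*l^2 + 14*l - 28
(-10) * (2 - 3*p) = 30*p - 20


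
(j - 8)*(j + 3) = j^2 - 5*j - 24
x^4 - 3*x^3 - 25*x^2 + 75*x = x*(x - 5)*(x - 3)*(x + 5)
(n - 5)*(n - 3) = n^2 - 8*n + 15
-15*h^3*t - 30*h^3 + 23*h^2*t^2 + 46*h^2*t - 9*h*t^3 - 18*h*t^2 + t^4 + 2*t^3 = (-5*h + t)*(-3*h + t)*(-h + t)*(t + 2)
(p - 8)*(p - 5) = p^2 - 13*p + 40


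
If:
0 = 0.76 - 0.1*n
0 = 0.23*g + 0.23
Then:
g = -1.00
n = 7.60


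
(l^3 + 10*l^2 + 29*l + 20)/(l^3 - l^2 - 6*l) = (l^3 + 10*l^2 + 29*l + 20)/(l*(l^2 - l - 6))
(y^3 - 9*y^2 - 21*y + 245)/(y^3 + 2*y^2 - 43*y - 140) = (y - 7)/(y + 4)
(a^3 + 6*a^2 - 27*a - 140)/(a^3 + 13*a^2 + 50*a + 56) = (a - 5)/(a + 2)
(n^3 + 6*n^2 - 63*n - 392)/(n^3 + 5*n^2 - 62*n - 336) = (n + 7)/(n + 6)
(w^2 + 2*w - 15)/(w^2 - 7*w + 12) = (w + 5)/(w - 4)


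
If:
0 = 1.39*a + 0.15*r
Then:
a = -0.107913669064748*r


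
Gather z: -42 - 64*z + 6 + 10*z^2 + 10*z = 10*z^2 - 54*z - 36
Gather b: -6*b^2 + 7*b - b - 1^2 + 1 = -6*b^2 + 6*b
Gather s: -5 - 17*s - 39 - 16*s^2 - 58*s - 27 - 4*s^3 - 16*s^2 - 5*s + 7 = -4*s^3 - 32*s^2 - 80*s - 64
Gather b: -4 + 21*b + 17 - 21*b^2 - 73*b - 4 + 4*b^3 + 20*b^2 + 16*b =4*b^3 - b^2 - 36*b + 9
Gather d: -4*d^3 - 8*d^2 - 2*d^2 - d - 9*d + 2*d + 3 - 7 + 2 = -4*d^3 - 10*d^2 - 8*d - 2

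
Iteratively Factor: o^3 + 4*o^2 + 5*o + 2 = (o + 2)*(o^2 + 2*o + 1) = (o + 1)*(o + 2)*(o + 1)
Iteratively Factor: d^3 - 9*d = (d + 3)*(d^2 - 3*d) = (d - 3)*(d + 3)*(d)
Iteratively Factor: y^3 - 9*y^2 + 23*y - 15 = (y - 1)*(y^2 - 8*y + 15) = (y - 5)*(y - 1)*(y - 3)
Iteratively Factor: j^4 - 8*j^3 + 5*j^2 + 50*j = (j - 5)*(j^3 - 3*j^2 - 10*j) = (j - 5)^2*(j^2 + 2*j) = (j - 5)^2*(j + 2)*(j)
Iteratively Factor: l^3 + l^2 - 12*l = (l + 4)*(l^2 - 3*l) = (l - 3)*(l + 4)*(l)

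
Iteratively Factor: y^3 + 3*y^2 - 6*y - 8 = (y + 1)*(y^2 + 2*y - 8) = (y - 2)*(y + 1)*(y + 4)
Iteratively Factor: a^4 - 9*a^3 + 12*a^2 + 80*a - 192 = (a - 4)*(a^3 - 5*a^2 - 8*a + 48) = (a - 4)^2*(a^2 - a - 12) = (a - 4)^3*(a + 3)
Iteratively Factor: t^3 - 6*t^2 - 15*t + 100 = (t + 4)*(t^2 - 10*t + 25) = (t - 5)*(t + 4)*(t - 5)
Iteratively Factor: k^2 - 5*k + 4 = (k - 4)*(k - 1)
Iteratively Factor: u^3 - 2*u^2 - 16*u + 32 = (u - 4)*(u^2 + 2*u - 8) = (u - 4)*(u - 2)*(u + 4)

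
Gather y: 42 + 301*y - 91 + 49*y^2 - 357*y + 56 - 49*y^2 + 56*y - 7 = 0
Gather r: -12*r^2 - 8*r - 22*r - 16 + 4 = -12*r^2 - 30*r - 12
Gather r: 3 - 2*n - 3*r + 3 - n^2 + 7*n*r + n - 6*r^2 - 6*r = -n^2 - n - 6*r^2 + r*(7*n - 9) + 6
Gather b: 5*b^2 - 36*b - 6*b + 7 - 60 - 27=5*b^2 - 42*b - 80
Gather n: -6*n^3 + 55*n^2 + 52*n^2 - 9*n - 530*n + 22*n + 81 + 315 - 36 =-6*n^3 + 107*n^2 - 517*n + 360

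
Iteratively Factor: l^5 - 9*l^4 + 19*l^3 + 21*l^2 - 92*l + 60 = (l - 2)*(l^4 - 7*l^3 + 5*l^2 + 31*l - 30) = (l - 3)*(l - 2)*(l^3 - 4*l^2 - 7*l + 10) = (l - 5)*(l - 3)*(l - 2)*(l^2 + l - 2) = (l - 5)*(l - 3)*(l - 2)*(l + 2)*(l - 1)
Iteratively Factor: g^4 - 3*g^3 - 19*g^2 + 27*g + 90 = (g - 5)*(g^3 + 2*g^2 - 9*g - 18) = (g - 5)*(g + 3)*(g^2 - g - 6) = (g - 5)*(g - 3)*(g + 3)*(g + 2)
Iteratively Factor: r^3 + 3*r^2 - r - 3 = (r + 1)*(r^2 + 2*r - 3) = (r + 1)*(r + 3)*(r - 1)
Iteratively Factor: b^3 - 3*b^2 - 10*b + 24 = (b + 3)*(b^2 - 6*b + 8) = (b - 2)*(b + 3)*(b - 4)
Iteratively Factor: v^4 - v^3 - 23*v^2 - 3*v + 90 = (v + 3)*(v^3 - 4*v^2 - 11*v + 30) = (v + 3)^2*(v^2 - 7*v + 10) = (v - 5)*(v + 3)^2*(v - 2)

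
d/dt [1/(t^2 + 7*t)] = (-2*t - 7)/(t^2*(t + 7)^2)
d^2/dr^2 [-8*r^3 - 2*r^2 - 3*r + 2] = -48*r - 4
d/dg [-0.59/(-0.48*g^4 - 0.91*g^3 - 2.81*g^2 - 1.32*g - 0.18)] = (-1.1328*g^3 - 1.6107*g^2 - 3.3158*g - 0.7788)/(0.48*g^4 + 0.91*g^3 + 2.81*g^2 + 1.32*g + 0.18)^2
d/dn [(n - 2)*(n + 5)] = 2*n + 3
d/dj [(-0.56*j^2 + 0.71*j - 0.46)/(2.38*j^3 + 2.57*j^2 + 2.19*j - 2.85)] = (1.3328*j^4 - 3.3796*j^3 + 0.233300000000001*j^2 + 5.5564*j - 1.0161)/(5.6644*j^6 + 12.2332*j^5 + 17.0293*j^4 - 2.3094*j^3 - 9.8529*j^2 - 12.483*j + 8.1225)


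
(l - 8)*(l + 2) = l^2 - 6*l - 16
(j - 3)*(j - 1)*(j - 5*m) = j^3 - 5*j^2*m - 4*j^2 + 20*j*m + 3*j - 15*m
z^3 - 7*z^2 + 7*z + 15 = (z - 5)*(z - 3)*(z + 1)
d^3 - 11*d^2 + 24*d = d*(d - 8)*(d - 3)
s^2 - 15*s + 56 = (s - 8)*(s - 7)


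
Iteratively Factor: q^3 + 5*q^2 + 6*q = (q + 3)*(q^2 + 2*q) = q*(q + 3)*(q + 2)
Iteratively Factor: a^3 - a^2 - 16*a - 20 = (a + 2)*(a^2 - 3*a - 10) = (a - 5)*(a + 2)*(a + 2)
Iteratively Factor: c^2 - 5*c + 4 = (c - 4)*(c - 1)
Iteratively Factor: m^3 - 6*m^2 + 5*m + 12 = (m + 1)*(m^2 - 7*m + 12) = (m - 4)*(m + 1)*(m - 3)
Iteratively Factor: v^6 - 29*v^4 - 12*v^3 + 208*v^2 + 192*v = (v + 1)*(v^5 - v^4 - 28*v^3 + 16*v^2 + 192*v) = v*(v + 1)*(v^4 - v^3 - 28*v^2 + 16*v + 192) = v*(v - 4)*(v + 1)*(v^3 + 3*v^2 - 16*v - 48) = v*(v - 4)*(v + 1)*(v + 4)*(v^2 - v - 12) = v*(v - 4)*(v + 1)*(v + 3)*(v + 4)*(v - 4)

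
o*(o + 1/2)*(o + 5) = o^3 + 11*o^2/2 + 5*o/2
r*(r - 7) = r^2 - 7*r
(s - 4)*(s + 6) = s^2 + 2*s - 24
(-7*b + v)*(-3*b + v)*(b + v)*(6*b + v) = 126*b^4 + 87*b^3*v - 43*b^2*v^2 - 3*b*v^3 + v^4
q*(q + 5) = q^2 + 5*q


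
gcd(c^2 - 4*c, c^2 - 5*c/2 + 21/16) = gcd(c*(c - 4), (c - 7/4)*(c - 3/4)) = 1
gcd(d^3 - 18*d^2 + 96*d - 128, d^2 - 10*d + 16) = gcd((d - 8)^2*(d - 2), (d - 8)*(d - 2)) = d^2 - 10*d + 16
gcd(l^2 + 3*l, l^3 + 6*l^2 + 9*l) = l^2 + 3*l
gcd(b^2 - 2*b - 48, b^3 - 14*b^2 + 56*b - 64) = b - 8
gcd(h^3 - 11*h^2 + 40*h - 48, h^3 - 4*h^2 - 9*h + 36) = h^2 - 7*h + 12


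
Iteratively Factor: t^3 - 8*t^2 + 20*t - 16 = (t - 2)*(t^2 - 6*t + 8) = (t - 2)^2*(t - 4)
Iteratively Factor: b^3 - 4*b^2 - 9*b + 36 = (b + 3)*(b^2 - 7*b + 12) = (b - 3)*(b + 3)*(b - 4)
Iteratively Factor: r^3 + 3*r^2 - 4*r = (r + 4)*(r^2 - r) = r*(r + 4)*(r - 1)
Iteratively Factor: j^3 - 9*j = (j - 3)*(j^2 + 3*j) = (j - 3)*(j + 3)*(j)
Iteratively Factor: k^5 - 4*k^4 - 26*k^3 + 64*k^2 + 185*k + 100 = (k - 5)*(k^4 + k^3 - 21*k^2 - 41*k - 20) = (k - 5)*(k + 1)*(k^3 - 21*k - 20) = (k - 5)*(k + 1)*(k + 4)*(k^2 - 4*k - 5) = (k - 5)^2*(k + 1)*(k + 4)*(k + 1)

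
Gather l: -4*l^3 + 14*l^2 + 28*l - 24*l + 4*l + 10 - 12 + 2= -4*l^3 + 14*l^2 + 8*l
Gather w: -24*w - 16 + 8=-24*w - 8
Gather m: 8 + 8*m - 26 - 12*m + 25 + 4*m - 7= 0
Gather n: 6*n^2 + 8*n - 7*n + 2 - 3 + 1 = 6*n^2 + n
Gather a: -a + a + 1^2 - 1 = 0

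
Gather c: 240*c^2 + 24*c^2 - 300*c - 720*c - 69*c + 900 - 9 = 264*c^2 - 1089*c + 891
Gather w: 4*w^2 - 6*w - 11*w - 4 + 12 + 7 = 4*w^2 - 17*w + 15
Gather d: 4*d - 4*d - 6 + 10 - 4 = 0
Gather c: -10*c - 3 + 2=-10*c - 1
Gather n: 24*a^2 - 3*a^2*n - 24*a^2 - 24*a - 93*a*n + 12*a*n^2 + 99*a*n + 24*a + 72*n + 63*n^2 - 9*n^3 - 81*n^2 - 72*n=-9*n^3 + n^2*(12*a - 18) + n*(-3*a^2 + 6*a)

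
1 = 1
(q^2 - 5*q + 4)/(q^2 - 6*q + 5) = (q - 4)/(q - 5)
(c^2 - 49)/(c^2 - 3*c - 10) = (49 - c^2)/(-c^2 + 3*c + 10)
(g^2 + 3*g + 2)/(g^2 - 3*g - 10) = (g + 1)/(g - 5)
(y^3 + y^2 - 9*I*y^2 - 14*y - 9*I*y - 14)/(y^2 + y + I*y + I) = (y^2 - 9*I*y - 14)/(y + I)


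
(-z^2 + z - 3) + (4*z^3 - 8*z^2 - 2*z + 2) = 4*z^3 - 9*z^2 - z - 1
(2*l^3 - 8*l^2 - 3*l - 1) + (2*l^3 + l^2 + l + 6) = 4*l^3 - 7*l^2 - 2*l + 5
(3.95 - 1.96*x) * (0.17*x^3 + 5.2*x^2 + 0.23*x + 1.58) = -0.3332*x^4 - 9.5205*x^3 + 20.0892*x^2 - 2.1883*x + 6.241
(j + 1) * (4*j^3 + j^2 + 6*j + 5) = 4*j^4 + 5*j^3 + 7*j^2 + 11*j + 5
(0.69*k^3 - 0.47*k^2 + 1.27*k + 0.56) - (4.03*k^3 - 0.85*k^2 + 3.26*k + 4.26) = -3.34*k^3 + 0.38*k^2 - 1.99*k - 3.7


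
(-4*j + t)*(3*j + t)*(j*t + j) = -12*j^3*t - 12*j^3 - j^2*t^2 - j^2*t + j*t^3 + j*t^2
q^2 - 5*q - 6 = (q - 6)*(q + 1)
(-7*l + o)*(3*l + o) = -21*l^2 - 4*l*o + o^2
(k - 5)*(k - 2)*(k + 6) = k^3 - k^2 - 32*k + 60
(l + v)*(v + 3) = l*v + 3*l + v^2 + 3*v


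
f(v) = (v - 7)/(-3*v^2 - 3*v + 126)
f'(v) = (v - 7)*(6*v + 3)/(-3*v^2 - 3*v + 126)^2 + 1/(-3*v^2 - 3*v + 126) = (-v^2 - v + (v - 7)*(2*v + 1) + 42)/(3*(v^2 + v - 42)^2)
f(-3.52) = -0.11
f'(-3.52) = 0.03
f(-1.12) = -0.06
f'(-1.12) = 0.01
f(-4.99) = -0.18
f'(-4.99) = 0.09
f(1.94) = -0.05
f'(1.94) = 0.00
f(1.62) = -0.05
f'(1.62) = 0.00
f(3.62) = -0.04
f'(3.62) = -0.00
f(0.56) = -0.05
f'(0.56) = 0.01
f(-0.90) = -0.06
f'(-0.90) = 0.01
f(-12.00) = 0.07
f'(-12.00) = 0.01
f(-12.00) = 0.07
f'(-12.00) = 0.01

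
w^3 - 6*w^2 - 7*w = w*(w - 7)*(w + 1)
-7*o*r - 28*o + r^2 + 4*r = (-7*o + r)*(r + 4)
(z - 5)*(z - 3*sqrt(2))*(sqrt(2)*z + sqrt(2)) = sqrt(2)*z^3 - 6*z^2 - 4*sqrt(2)*z^2 - 5*sqrt(2)*z + 24*z + 30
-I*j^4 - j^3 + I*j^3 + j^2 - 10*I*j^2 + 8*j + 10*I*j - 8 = (j - 4*I)*(j + I)*(j + 2*I)*(-I*j + I)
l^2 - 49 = (l - 7)*(l + 7)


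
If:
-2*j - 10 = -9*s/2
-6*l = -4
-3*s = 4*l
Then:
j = -7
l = 2/3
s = -8/9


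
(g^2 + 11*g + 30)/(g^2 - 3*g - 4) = (g^2 + 11*g + 30)/(g^2 - 3*g - 4)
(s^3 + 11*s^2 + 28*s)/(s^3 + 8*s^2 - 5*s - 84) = s/(s - 3)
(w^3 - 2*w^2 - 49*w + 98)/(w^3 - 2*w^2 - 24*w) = (-w^3 + 2*w^2 + 49*w - 98)/(w*(-w^2 + 2*w + 24))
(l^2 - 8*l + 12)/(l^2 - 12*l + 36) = (l - 2)/(l - 6)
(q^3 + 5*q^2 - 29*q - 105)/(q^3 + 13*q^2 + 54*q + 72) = (q^2 + 2*q - 35)/(q^2 + 10*q + 24)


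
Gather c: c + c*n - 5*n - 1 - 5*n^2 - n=c*(n + 1) - 5*n^2 - 6*n - 1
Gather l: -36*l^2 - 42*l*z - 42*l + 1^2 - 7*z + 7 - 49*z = -36*l^2 + l*(-42*z - 42) - 56*z + 8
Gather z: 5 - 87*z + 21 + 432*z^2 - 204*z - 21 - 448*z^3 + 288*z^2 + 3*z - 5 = -448*z^3 + 720*z^2 - 288*z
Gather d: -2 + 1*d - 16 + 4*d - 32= 5*d - 50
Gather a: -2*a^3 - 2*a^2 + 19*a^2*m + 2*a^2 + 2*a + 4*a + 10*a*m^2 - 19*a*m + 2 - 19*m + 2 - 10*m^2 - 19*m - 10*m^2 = -2*a^3 + 19*a^2*m + a*(10*m^2 - 19*m + 6) - 20*m^2 - 38*m + 4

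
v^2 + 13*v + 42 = (v + 6)*(v + 7)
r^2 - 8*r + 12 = (r - 6)*(r - 2)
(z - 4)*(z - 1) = z^2 - 5*z + 4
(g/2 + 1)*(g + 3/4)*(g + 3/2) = g^3/2 + 17*g^2/8 + 45*g/16 + 9/8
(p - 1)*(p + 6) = p^2 + 5*p - 6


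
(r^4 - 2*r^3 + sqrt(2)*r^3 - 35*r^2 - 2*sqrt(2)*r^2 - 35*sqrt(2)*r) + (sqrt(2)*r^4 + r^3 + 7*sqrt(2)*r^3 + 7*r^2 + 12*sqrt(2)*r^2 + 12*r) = r^4 + sqrt(2)*r^4 - r^3 + 8*sqrt(2)*r^3 - 28*r^2 + 10*sqrt(2)*r^2 - 35*sqrt(2)*r + 12*r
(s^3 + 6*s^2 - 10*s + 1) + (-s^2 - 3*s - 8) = s^3 + 5*s^2 - 13*s - 7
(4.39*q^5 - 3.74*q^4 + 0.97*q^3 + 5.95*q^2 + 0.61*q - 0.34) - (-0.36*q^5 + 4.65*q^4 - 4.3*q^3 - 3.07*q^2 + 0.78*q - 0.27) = 4.75*q^5 - 8.39*q^4 + 5.27*q^3 + 9.02*q^2 - 0.17*q - 0.07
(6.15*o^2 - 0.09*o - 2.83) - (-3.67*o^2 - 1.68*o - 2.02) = 9.82*o^2 + 1.59*o - 0.81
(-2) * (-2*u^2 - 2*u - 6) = 4*u^2 + 4*u + 12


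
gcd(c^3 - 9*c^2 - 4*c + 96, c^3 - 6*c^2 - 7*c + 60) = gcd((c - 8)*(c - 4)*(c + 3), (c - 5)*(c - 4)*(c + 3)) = c^2 - c - 12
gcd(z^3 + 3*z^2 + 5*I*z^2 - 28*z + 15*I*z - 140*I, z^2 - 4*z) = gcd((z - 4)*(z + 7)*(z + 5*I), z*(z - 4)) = z - 4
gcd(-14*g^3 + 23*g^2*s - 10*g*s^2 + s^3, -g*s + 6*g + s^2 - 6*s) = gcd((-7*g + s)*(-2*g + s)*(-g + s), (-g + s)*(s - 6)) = -g + s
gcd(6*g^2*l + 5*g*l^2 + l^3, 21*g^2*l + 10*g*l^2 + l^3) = 3*g*l + l^2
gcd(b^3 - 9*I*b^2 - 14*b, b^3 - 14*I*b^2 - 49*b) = b^2 - 7*I*b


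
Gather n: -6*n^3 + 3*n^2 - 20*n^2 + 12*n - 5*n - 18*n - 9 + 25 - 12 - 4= -6*n^3 - 17*n^2 - 11*n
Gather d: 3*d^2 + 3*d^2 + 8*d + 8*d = 6*d^2 + 16*d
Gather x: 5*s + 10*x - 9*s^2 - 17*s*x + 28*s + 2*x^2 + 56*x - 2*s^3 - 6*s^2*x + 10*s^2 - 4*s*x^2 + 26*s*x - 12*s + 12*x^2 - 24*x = -2*s^3 + s^2 + 21*s + x^2*(14 - 4*s) + x*(-6*s^2 + 9*s + 42)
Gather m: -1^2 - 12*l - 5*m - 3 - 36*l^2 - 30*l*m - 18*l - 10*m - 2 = -36*l^2 - 30*l + m*(-30*l - 15) - 6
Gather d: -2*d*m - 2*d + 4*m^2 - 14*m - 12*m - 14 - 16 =d*(-2*m - 2) + 4*m^2 - 26*m - 30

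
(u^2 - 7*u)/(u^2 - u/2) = 2*(u - 7)/(2*u - 1)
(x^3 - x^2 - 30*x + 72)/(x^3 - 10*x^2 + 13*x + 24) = (x^2 + 2*x - 24)/(x^2 - 7*x - 8)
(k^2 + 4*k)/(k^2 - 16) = k/(k - 4)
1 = 1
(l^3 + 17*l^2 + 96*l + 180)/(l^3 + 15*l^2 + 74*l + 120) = (l + 6)/(l + 4)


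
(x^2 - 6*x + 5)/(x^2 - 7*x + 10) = (x - 1)/(x - 2)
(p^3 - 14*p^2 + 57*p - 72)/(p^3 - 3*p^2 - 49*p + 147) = (p^2 - 11*p + 24)/(p^2 - 49)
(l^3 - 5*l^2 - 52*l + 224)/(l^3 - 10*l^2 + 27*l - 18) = (l^3 - 5*l^2 - 52*l + 224)/(l^3 - 10*l^2 + 27*l - 18)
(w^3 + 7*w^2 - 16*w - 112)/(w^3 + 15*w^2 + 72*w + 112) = (w - 4)/(w + 4)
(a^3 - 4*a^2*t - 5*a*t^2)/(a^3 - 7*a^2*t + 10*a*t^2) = (-a - t)/(-a + 2*t)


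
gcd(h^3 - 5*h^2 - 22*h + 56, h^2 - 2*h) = h - 2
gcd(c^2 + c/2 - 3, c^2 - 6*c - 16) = c + 2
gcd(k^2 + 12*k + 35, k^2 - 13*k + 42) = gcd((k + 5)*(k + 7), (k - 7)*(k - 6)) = 1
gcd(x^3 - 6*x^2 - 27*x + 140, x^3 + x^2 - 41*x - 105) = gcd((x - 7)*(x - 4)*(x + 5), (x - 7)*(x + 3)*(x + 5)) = x^2 - 2*x - 35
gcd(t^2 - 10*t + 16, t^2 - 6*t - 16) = t - 8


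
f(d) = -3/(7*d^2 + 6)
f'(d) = 42*d/(7*d^2 + 6)^2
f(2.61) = -0.06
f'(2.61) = 0.04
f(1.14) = -0.20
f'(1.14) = 0.21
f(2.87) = -0.05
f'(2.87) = 0.03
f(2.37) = -0.07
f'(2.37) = 0.05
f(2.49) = -0.06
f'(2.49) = 0.04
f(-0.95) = -0.24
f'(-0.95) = -0.26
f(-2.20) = -0.08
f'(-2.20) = -0.06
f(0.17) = -0.48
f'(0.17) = 0.19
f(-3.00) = -0.04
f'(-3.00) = -0.03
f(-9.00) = -0.00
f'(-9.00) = 0.00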